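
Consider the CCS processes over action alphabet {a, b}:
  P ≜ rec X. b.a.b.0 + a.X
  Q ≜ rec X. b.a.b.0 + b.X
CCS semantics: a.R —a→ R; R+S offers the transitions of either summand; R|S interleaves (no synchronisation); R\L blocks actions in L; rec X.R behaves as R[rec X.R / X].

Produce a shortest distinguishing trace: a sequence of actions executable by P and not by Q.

a

Reachable graph of P (4 states):
  p0 = rec X. b.a.b.0 + a.X ⊢ --a--▸ p0, --b--▸ p1
  p1 = a.b.0 ⊢ --a--▸ p2
  p2 = b.0 ⊢ --b--▸ p3
  p3 = 0 ⊢ ∅
Reachable graph of Q (4 states):
  q0 = rec X. b.a.b.0 + b.X ⊢ --b--▸ q0, --b--▸ q1
  q1 = a.b.0 ⊢ --a--▸ q2
  q2 = b.0 ⊢ --b--▸ q3
  q3 = 0 ⊢ ∅
Executing a from P (initial set {p0}):
  after a @ step 1: {p0}
  P completes σ.
Executing a from Q (initial set {q0}):
  after a @ step 1: ∅  — Q cannot continue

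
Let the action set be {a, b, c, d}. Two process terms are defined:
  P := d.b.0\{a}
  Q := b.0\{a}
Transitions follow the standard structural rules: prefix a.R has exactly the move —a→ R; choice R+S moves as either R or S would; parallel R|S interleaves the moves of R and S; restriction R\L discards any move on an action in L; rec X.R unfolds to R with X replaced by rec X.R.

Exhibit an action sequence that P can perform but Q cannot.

Reachable graph of P (3 states):
  m0 = d.b.0\{a} | --d--▸ m1
  m1 = b.0\{a} | --b--▸ m2
  m2 = 0\{a} | ∅
Reachable graph of Q (2 states):
  n0 = b.0\{a} | --b--▸ n1
  n1 = 0\{a} | ∅
Trace ⟨d⟩ through P, begin at {m0}:
  after d @ step 1: {m1}
  ✓ P
Trace ⟨d⟩ through Q, begin at {n0}:
  after d @ step 1: ∅  — Q cannot continue

d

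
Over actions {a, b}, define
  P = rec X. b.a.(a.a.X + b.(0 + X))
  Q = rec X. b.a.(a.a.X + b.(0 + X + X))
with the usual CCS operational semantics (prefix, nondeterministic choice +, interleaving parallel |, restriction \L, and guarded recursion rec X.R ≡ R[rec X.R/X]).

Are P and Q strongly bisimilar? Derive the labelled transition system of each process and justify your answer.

bisimilar

LTS(P): 5 reachable states
  p0 = rec X. b.a.(a.a.X + b.(0 + X)) :: -b-> p1
  p1 = a.(a.a.(rec X. b.a.(a.a.X + b.(0 + X))) + b.(0 + (rec X. b.a.(a.a.X + b.(0 + X))))) :: -a-> p2
  p2 = a.a.(rec X. b.a.(a.a.X + b.(0 + X))) + b.(0 + (rec X. b.a.(a.a.X + b.(0 + X)))) :: -a-> p3, -b-> p4
  p3 = a.(rec X. b.a.(a.a.X + b.(0 + X))) :: -a-> p0
  p4 = 0 + (rec X. b.a.(a.a.X + b.(0 + X))) :: -b-> p1
LTS(Q): 5 reachable states
  q0 = rec X. b.a.(a.a.X + b.(0 + X + X)) :: -b-> q1
  q1 = a.(a.a.(rec X. b.a.(a.a.X + b.(0 + X + X))) + b.(0 + (rec X. b.a.(a.a.X + b.(0 + X + X))) + (rec X. b.a.(a.a.X + b.(0 + X + X))))) :: -a-> q2
  q2 = a.a.(rec X. b.a.(a.a.X + b.(0 + X + X))) + b.(0 + (rec X. b.a.(a.a.X + b.(0 + X + X))) + (rec X. b.a.(a.a.X + b.(0 + X + X)))) :: -a-> q3, -b-> q4
  q3 = a.(rec X. b.a.(a.a.X + b.(0 + X + X))) :: -a-> q0
  q4 = 0 + (rec X. b.a.(a.a.X + b.(0 + X + X))) + (rec X. b.a.(a.a.X + b.(0 + X + X))) :: -b-> q1
Bisimilarity quotient blocks:
  B0 = {p0, p4, q0, q4}
  B1 = {p1, q1}
  B2 = {p2, q2}
  B3 = {p3, q3}
p0 ∈ B0, q0 ∈ B0 → same block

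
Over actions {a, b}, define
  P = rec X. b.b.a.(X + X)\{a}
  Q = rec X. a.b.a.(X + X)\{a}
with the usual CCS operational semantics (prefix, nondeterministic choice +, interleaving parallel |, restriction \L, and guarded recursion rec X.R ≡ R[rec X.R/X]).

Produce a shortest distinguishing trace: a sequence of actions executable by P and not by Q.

Reachable graph of P (6 states):
  m0 = rec X. b.b.a.(X + X)\{a} ⊢ ··b··> m1
  m1 = b.a.((rec X. b.b.a.(X + X)\{a}) + (rec X. b.b.a.(X + X)\{a}))\{a} ⊢ ··b··> m2
  m2 = a.((rec X. b.b.a.(X + X)\{a}) + (rec X. b.b.a.(X + X)\{a}))\{a} ⊢ ··a··> m3
  m3 = ((rec X. b.b.a.(X + X)\{a}) + (rec X. b.b.a.(X + X)\{a}))\{a} ⊢ ··b··> m4
  m4 = (b.a.((rec X. b.b.a.(X + X)\{a}) + (rec X. b.b.a.(X + X)\{a}))\{a})\{a} ⊢ ··b··> m5
  m5 = (a.((rec X. b.b.a.(X + X)\{a}) + (rec X. b.b.a.(X + X)\{a}))\{a})\{a} ⊢ deadlocked
Reachable graph of Q (4 states):
  n0 = rec X. a.b.a.(X + X)\{a} ⊢ ··a··> n1
  n1 = b.a.((rec X. a.b.a.(X + X)\{a}) + (rec X. a.b.a.(X + X)\{a}))\{a} ⊢ ··b··> n2
  n2 = a.((rec X. a.b.a.(X + X)\{a}) + (rec X. a.b.a.(X + X)\{a}))\{a} ⊢ ··a··> n3
  n3 = ((rec X. a.b.a.(X + X)\{a}) + (rec X. a.b.a.(X + X)\{a}))\{a} ⊢ deadlocked
Executing b from P (initial set {m0}):
  step 1 (b): {m1}
  — P admits the full trace.
Executing b from Q (initial set {n0}):
  step 1 (b): ∅  — Q cannot continue

b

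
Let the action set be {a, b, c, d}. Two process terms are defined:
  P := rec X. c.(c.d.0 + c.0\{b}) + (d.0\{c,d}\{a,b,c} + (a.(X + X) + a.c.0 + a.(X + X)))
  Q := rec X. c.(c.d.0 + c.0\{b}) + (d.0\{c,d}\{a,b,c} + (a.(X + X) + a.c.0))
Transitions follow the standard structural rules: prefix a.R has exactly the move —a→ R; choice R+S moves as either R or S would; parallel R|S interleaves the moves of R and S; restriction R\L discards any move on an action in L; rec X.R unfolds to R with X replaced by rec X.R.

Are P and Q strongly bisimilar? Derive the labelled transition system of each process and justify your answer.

bisimilar

Reachable graph of P (8 states):
  s0 = rec X. c.(c.d.0 + c.0\{b}) + (d.0\{c,d}\{a,b,c} + (a.(X + X) + a.c.0 + a.(X + X))) ⊢ -a-> s1, -a-> s2, -c-> s3, -d-> s4
  s1 = (rec X. c.(c.d.0 + c.0\{b}) + (d.0\{c,d}\{a,b,c} + (a.(X + X) + a.c.0 + a.(X + X)))) + (rec X. c.(c.d.0 + c.0\{b}) + (d.0\{c,d}\{a,b,c} + (a.(X + X) + a.c.0 + a.(X + X)))) ⊢ -a-> s1, -a-> s2, -c-> s3, -d-> s4
  s2 = c.0 ⊢ -c-> s5
  s3 = c.d.0 + c.0\{b} ⊢ -c-> s6, -c-> s7
  s4 = 0\{c,d}\{a,b,c} ⊢ (no moves)
  s5 = 0 ⊢ (no moves)
  s6 = 0\{b} ⊢ (no moves)
  s7 = d.0 ⊢ -d-> s5
Reachable graph of Q (8 states):
  t0 = rec X. c.(c.d.0 + c.0\{b}) + (d.0\{c,d}\{a,b,c} + (a.(X + X) + a.c.0)) ⊢ -a-> t1, -a-> t2, -c-> t3, -d-> t4
  t1 = (rec X. c.(c.d.0 + c.0\{b}) + (d.0\{c,d}\{a,b,c} + (a.(X + X) + a.c.0))) + (rec X. c.(c.d.0 + c.0\{b}) + (d.0\{c,d}\{a,b,c} + (a.(X + X) + a.c.0))) ⊢ -a-> t1, -a-> t2, -c-> t3, -d-> t4
  t2 = c.0 ⊢ -c-> t5
  t3 = c.d.0 + c.0\{b} ⊢ -c-> t6, -c-> t7
  t4 = 0\{c,d}\{a,b,c} ⊢ (no moves)
  t5 = 0 ⊢ (no moves)
  t6 = 0\{b} ⊢ (no moves)
  t7 = d.0 ⊢ -d-> t5
Partition-refinement fixed point:
  B0 = {s0, s1, t0, t1}
  B1 = {s4, s5, s6, t4, t5, t6}
  B2 = {s3, t3}
  B3 = {s7, t7}
  B4 = {s2, t2}
s0 ∈ B0, t0 ∈ B0 → same block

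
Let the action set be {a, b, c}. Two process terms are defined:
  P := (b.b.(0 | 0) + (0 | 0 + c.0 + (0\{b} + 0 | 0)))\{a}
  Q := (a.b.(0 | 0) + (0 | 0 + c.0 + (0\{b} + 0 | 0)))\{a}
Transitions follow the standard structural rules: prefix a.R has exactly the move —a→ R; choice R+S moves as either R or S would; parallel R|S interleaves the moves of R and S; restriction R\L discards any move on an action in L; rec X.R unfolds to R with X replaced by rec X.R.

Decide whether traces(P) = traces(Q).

trace-distinct — witness ⟨b⟩

Reachable graph of P (4 states):
  p0 = (b.b.(0 | 0) + (0 | 0 + c.0 + (0\{b} + 0 | 0)))\{a} → —b→ p1, —c→ p2
  p1 = (b.(0 | 0))\{a} → —b→ p3
  p2 = 0\{a} → ·
  p3 = (0 | 0)\{a} → ·
Reachable graph of Q (2 states):
  q0 = (a.b.(0 | 0) + (0 | 0 + c.0 + (0\{b} + 0 | 0)))\{a} → —c→ q1
  q1 = 0\{a} → ·
Trace ⟨b⟩ through P, begin at {p0}:
  step 1 (b): {p1}
  ✓ P
Trace ⟨b⟩ through Q, begin at {q0}:
  step 1 (b): ∅  — Q cannot continue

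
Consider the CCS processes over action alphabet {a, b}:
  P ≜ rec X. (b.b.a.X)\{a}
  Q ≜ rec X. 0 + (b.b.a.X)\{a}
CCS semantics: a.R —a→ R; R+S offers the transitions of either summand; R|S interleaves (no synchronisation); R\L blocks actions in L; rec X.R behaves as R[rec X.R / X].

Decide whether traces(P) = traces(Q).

trace-equivalent

Reachable graph of P (3 states):
  p0 = rec X. (b.b.a.X)\{a} → —b→ p1
  p1 = (b.a.(rec X. (b.b.a.X)\{a}))\{a} → —b→ p2
  p2 = (a.(rec X. (b.b.a.X)\{a}))\{a} → ∅
Reachable graph of Q (3 states):
  q0 = rec X. 0 + (b.b.a.X)\{a} → —b→ q1
  q1 = (b.a.(rec X. 0 + (b.b.a.X)\{a}))\{a} → —b→ q2
  q2 = (a.(rec X. 0 + (b.b.a.X)\{a}))\{a} → ∅
Coarsest stable partition (strong bisimilarity classes):
  B0 = {p0, q0}
  B1 = {p1, q1}
  B2 = {p2, q2}
p0 ∈ B0, q0 ∈ B0 → same block
Bisimilar ⇒ trace-equivalent.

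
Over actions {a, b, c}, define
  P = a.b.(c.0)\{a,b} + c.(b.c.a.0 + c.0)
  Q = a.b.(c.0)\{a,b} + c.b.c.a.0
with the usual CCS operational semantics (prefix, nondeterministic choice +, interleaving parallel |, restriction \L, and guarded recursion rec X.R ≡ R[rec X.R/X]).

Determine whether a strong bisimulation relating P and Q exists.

P's transition system — 8 states:
  s0 = a.b.(c.0)\{a,b} + c.(b.c.a.0 + c.0) | -a-> s1, -c-> s2
  s1 = b.(c.0)\{a,b} | -b-> s3
  s2 = b.c.a.0 + c.0 | -b-> s4, -c-> s5
  s3 = (c.0)\{a,b} | -c-> s6
  s4 = c.a.0 | -c-> s7
  s5 = 0 | ∅
  s6 = 0\{a,b} | ∅
  s7 = a.0 | -a-> s5
Q's transition system — 8 states:
  t0 = a.b.(c.0)\{a,b} + c.b.c.a.0 | -a-> t1, -c-> t2
  t1 = b.(c.0)\{a,b} | -b-> t3
  t2 = b.c.a.0 | -b-> t4
  t3 = (c.0)\{a,b} | -c-> t5
  t4 = c.a.0 | -c-> t6
  t5 = 0\{a,b} | ∅
  t6 = a.0 | -a-> t7
  t7 = 0 | ∅
Bisimilarity quotient blocks:
  B0 = {s0}
  B1 = {s1, t1}
  B2 = {s3, t3}
  B3 = {s5, s6, t5, t7}
  B4 = {s2}
  B5 = {s4, t4}
  B6 = {s7, t6}
  B7 = {t0}
  B8 = {t2}
s0 ∈ B0, t0 ∈ B7 → different blocks

not bisimilar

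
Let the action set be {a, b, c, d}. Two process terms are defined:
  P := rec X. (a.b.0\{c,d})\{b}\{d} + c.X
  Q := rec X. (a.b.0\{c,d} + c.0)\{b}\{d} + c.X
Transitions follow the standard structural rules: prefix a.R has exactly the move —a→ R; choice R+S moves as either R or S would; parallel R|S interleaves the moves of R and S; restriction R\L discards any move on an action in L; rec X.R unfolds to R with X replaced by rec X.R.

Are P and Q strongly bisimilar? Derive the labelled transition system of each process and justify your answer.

P's transition system — 2 states:
  p0 = rec X. (a.b.0\{c,d})\{b}\{d} + c.X | —a→ p1, —c→ p0
  p1 = (b.0\{c,d})\{b}\{d} | deadlocked
Q's transition system — 3 states:
  q0 = rec X. (a.b.0\{c,d} + c.0)\{b}\{d} + c.X | —a→ q1, —c→ q0, —c→ q2
  q1 = (b.0\{c,d})\{b}\{d} | deadlocked
  q2 = 0\{b}\{d} | deadlocked
Partition-refinement fixed point:
  B0 = {p0}
  B1 = {p1, q1, q2}
  B2 = {q0}
p0 ∈ B0, q0 ∈ B2 → different blocks

not bisimilar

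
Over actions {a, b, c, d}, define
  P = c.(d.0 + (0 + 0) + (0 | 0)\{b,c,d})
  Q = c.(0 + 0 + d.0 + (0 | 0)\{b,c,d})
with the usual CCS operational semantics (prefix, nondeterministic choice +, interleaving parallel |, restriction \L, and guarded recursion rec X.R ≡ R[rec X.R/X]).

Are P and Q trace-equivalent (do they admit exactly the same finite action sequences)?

P's transition system — 3 states:
  u0 = c.(d.0 + (0 + 0) + (0 | 0)\{b,c,d}) | ··c··> u1
  u1 = d.0 + (0 + 0) + (0 | 0)\{b,c,d} | ··d··> u2
  u2 = 0 | ·
Q's transition system — 3 states:
  v0 = c.(0 + 0 + d.0 + (0 | 0)\{b,c,d}) | ··c··> v1
  v1 = 0 + 0 + d.0 + (0 | 0)\{b,c,d} | ··d··> v2
  v2 = 0 | ·
Partition-refinement fixed point:
  B0 = {u0, v0}
  B1 = {u1, v1}
  B2 = {u2, v2}
u0 ∈ B0, v0 ∈ B0 → same block
Bisimilar ⇒ trace-equivalent.

YES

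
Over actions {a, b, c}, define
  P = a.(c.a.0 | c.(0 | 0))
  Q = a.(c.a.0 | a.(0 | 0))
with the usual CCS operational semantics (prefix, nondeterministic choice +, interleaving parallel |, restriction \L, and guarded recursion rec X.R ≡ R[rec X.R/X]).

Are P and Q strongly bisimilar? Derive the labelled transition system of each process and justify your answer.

NO

LTS(P): 7 reachable states
  p0 = a.(c.a.0 | c.(0 | 0)) | =a=> p1
  p1 = c.a.0 | c.(0 | 0) | =c=> p2, =c=> p3
  p2 = a.0 | c.(0 | 0) | =a=> p4, =c=> p5
  p3 = c.a.0 | (0 | 0) | =c=> p5
  p4 = 0 | c.(0 | 0) | =c=> p6
  p5 = a.0 | (0 | 0) | =a=> p6
  p6 = 0 | (0 | 0) | deadlocked
LTS(Q): 7 reachable states
  q0 = a.(c.a.0 | a.(0 | 0)) | =a=> q1
  q1 = c.a.0 | a.(0 | 0) | =a=> q2, =c=> q3
  q2 = c.a.0 | (0 | 0) | =c=> q4
  q3 = a.0 | a.(0 | 0) | =a=> q4, =a=> q5
  q4 = a.0 | (0 | 0) | =a=> q6
  q5 = 0 | a.(0 | 0) | =a=> q6
  q6 = 0 | (0 | 0) | deadlocked
Partition-refinement fixed point:
  B0 = {p0}
  B1 = {p1}
  B2 = {p2}
  B3 = {p5, q4, q5}
  B4 = {p6, q6}
  B5 = {p4}
  B6 = {p3, q2}
  B7 = {q0}
  B8 = {q1}
  B9 = {q3}
p0 ∈ B0, q0 ∈ B7 → different blocks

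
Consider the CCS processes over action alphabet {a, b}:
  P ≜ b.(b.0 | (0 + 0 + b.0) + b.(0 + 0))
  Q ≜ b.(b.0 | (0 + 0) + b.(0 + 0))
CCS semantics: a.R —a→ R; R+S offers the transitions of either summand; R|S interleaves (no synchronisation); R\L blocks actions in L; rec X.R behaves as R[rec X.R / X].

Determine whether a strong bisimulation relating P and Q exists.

NO

LTS(P): 6 reachable states
  p0 = b.(b.0 | (0 + 0 + b.0) + b.(0 + 0)) has moves =b=> p1
  p1 = b.0 | (0 + 0 + b.0) + b.(0 + 0) has moves =b=> p2, =b=> p3, =b=> p4
  p2 = 0 + 0 has moves stopped
  p3 = 0 | (0 + 0 + b.0) has moves =b=> p5
  p4 = b.0 | 0 has moves =b=> p5
  p5 = 0 | 0 has moves stopped
LTS(Q): 4 reachable states
  q0 = b.(b.0 | (0 + 0) + b.(0 + 0)) has moves =b=> q1
  q1 = b.0 | (0 + 0) + b.(0 + 0) has moves =b=> q2, =b=> q3
  q2 = 0 + 0 has moves stopped
  q3 = 0 | (0 + 0) has moves stopped
Coarsest stable partition (strong bisimilarity classes):
  B0 = {p0}
  B1 = {p1}
  B2 = {p3, p4, q1}
  B3 = {p2, p5, q2, q3}
  B4 = {q0}
p0 ∈ B0, q0 ∈ B4 → different blocks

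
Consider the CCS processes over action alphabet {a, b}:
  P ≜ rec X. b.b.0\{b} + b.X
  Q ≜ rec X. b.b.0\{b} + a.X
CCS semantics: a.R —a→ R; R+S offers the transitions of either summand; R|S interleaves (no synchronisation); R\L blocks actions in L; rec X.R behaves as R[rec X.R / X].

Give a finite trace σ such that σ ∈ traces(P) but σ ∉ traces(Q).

bbb

P's transition system — 3 states:
  s0 = rec X. b.b.0\{b} + b.X ⊢ =b=> s0, =b=> s1
  s1 = b.0\{b} ⊢ =b=> s2
  s2 = 0\{b} ⊢ (no moves)
Q's transition system — 3 states:
  t0 = rec X. b.b.0\{b} + a.X ⊢ =a=> t0, =b=> t1
  t1 = b.0\{b} ⊢ =b=> t2
  t2 = 0\{b} ⊢ (no moves)
Executing bbb from P (initial set {s0}):
  step 1 (b): {s0, s1}
  step 2 (b): {s0, s1, s2}
  step 3 (b): {s0, s1, s2}
  — P admits the full trace.
Executing bbb from Q (initial set {t0}):
  step 1 (b): {t1}
  step 2 (b): {t2}
  step 3 (b): no successor for Q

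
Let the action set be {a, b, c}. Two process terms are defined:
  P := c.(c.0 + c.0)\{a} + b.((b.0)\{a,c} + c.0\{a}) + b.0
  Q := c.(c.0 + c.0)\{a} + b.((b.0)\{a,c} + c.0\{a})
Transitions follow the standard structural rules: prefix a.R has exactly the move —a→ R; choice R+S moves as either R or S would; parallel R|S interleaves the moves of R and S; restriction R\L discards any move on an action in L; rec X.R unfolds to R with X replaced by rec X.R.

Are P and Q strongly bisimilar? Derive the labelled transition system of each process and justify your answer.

NO

Reachable graph of P (6 states):
  m0 = c.(c.0 + c.0)\{a} + b.((b.0)\{a,c} + c.0\{a}) + b.0 | --b--▸ m1, --b--▸ m2, --c--▸ m3
  m1 = (b.0)\{a,c} + c.0\{a} | --b--▸ m4, --c--▸ m5
  m2 = 0 | (no moves)
  m3 = (c.0 + c.0)\{a} | --c--▸ m5
  m4 = 0\{a,c} | (no moves)
  m5 = 0\{a} | (no moves)
Reachable graph of Q (5 states):
  n0 = c.(c.0 + c.0)\{a} + b.((b.0)\{a,c} + c.0\{a}) | --b--▸ n1, --c--▸ n2
  n1 = (b.0)\{a,c} + c.0\{a} | --b--▸ n3, --c--▸ n4
  n2 = (c.0 + c.0)\{a} | --c--▸ n4
  n3 = 0\{a,c} | (no moves)
  n4 = 0\{a} | (no moves)
Bisimilarity quotient blocks:
  B0 = {m0}
  B1 = {m2, m4, m5, n3, n4}
  B2 = {m3, n2}
  B3 = {m1, n1}
  B4 = {n0}
m0 ∈ B0, n0 ∈ B4 → different blocks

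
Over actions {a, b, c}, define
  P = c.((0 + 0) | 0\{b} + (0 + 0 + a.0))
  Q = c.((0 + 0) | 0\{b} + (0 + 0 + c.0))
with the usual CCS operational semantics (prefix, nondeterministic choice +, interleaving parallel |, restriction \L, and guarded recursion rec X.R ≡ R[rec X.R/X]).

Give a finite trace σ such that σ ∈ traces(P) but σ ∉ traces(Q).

P's transition system — 3 states:
  s0 = c.((0 + 0) | 0\{b} + (0 + 0 + a.0)) :: =c=> s1
  s1 = (0 + 0) | 0\{b} + (0 + 0 + a.0) :: =a=> s2
  s2 = 0 :: ·
Q's transition system — 3 states:
  t0 = c.((0 + 0) | 0\{b} + (0 + 0 + c.0)) :: =c=> t1
  t1 = (0 + 0) | 0\{b} + (0 + 0 + c.0) :: =c=> t2
  t2 = 0 :: ·
Executing ca from P (initial set {s0}):
  after c @ step 1: {s1}
  after a @ step 2: {s2}
  P completes σ.
Executing ca from Q (initial set {t0}):
  after c @ step 1: {t1}
  after a @ step 2: no successor for Q

ca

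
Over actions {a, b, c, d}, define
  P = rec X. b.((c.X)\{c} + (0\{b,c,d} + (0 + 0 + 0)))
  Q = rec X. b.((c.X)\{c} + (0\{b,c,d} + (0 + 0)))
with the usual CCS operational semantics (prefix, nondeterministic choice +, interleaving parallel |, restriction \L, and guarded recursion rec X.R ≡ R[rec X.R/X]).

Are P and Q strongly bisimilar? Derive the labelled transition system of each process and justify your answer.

bisimilar

P's transition system — 2 states:
  s0 = rec X. b.((c.X)\{c} + (0\{b,c,d} + (0 + 0 + 0))) has moves -b-> s1
  s1 = (c.(rec X. b.((c.X)\{c} + (0\{b,c,d} + (0 + 0 + 0)))))\{c} + (0\{b,c,d} + (0 + 0 + 0)) has moves ·
Q's transition system — 2 states:
  t0 = rec X. b.((c.X)\{c} + (0\{b,c,d} + (0 + 0))) has moves -b-> t1
  t1 = (c.(rec X. b.((c.X)\{c} + (0\{b,c,d} + (0 + 0)))))\{c} + (0\{b,c,d} + (0 + 0)) has moves ·
Bisimilarity quotient blocks:
  B0 = {s0, t0}
  B1 = {s1, t1}
s0 ∈ B0, t0 ∈ B0 → same block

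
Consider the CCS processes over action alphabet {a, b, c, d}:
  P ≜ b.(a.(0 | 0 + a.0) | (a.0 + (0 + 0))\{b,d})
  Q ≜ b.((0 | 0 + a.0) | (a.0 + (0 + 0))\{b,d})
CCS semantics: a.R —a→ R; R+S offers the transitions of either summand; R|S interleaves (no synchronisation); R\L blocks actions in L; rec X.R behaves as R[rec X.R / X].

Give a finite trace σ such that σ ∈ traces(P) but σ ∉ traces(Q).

LTS(P): 7 reachable states
  u0 = b.(a.(0 | 0 + a.0) | (a.0 + (0 + 0))\{b,d}) ⊢ --b--▸ u1
  u1 = a.(0 | 0 + a.0) | (a.0 + (0 + 0))\{b,d} ⊢ --a--▸ u2, --a--▸ u3
  u2 = (0 | 0 + a.0) | (a.0 + (0 + 0))\{b,d} ⊢ --a--▸ u4, --a--▸ u5
  u3 = a.(0 | 0 + a.0) | 0\{b,d} ⊢ --a--▸ u4
  u4 = (0 | 0 + a.0) | 0\{b,d} ⊢ --a--▸ u6
  u5 = 0 | (a.0 + (0 + 0))\{b,d} ⊢ --a--▸ u6
  u6 = 0 | 0\{b,d} ⊢ ∅
LTS(Q): 5 reachable states
  v0 = b.((0 | 0 + a.0) | (a.0 + (0 + 0))\{b,d}) ⊢ --b--▸ v1
  v1 = (0 | 0 + a.0) | (a.0 + (0 + 0))\{b,d} ⊢ --a--▸ v2, --a--▸ v3
  v2 = (0 | 0 + a.0) | 0\{b,d} ⊢ --a--▸ v4
  v3 = 0 | (a.0 + (0 + 0))\{b,d} ⊢ --a--▸ v4
  v4 = 0 | 0\{b,d} ⊢ ∅
Run σ = ⟨baaa⟩ on P: start {u0}
  [1] b ⇒ {u1}
  [2] a ⇒ {u2, u3}
  [3] a ⇒ {u4, u5}
  [4] a ⇒ {u6}
  — P admits the full trace.
Run σ = ⟨baaa⟩ on Q: start {v0}
  [1] b ⇒ {v1}
  [2] a ⇒ {v2, v3}
  [3] a ⇒ {v4}
  [4] a ⇒ no successor for Q

baaa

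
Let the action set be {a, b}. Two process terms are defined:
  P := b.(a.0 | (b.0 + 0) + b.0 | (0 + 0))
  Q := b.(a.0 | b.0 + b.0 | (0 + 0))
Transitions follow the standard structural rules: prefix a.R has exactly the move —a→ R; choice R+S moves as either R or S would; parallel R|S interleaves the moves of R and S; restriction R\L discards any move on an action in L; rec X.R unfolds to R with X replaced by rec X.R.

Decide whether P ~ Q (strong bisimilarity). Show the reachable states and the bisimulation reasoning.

Reachable graph of P (6 states):
  p0 = b.(a.0 | (b.0 + 0) + b.0 | (0 + 0)) | =b=> p1
  p1 = a.0 | (b.0 + 0) + b.0 | (0 + 0) | =a=> p2, =b=> p3, =b=> p4
  p2 = 0 | (b.0 + 0) | =b=> p5
  p3 = 0 | (0 + 0) | ·
  p4 = a.0 | 0 | =a=> p5
  p5 = 0 | 0 | ·
Reachable graph of Q (6 states):
  q0 = b.(a.0 | b.0 + b.0 | (0 + 0)) | =b=> q1
  q1 = a.0 | b.0 + b.0 | (0 + 0) | =a=> q2, =b=> q3, =b=> q4
  q2 = 0 | b.0 | =b=> q5
  q3 = 0 | (0 + 0) | ·
  q4 = a.0 | 0 | =a=> q5
  q5 = 0 | 0 | ·
Partition-refinement fixed point:
  B0 = {p0, q0}
  B1 = {p1, q1}
  B2 = {p3, p5, q3, q5}
  B3 = {p2, q2}
  B4 = {p4, q4}
p0 ∈ B0, q0 ∈ B0 → same block

P ~ Q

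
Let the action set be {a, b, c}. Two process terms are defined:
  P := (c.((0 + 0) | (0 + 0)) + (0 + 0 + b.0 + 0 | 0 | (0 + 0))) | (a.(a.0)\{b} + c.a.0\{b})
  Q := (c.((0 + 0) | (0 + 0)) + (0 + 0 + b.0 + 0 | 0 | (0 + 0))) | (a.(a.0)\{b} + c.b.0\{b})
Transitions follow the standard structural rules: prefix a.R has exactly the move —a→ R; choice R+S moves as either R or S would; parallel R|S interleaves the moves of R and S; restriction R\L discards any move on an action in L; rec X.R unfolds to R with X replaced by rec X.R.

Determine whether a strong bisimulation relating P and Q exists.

P's transition system — 12 states:
  u0 = (c.((0 + 0) | (0 + 0)) + (0 + 0 + b.0 + 0 | 0 | (0 + 0))) | (a.(a.0)\{b} + c.a.0\{b}) :: ··a··> u1, ··b··> u2, ··c··> u3, ··c··> u4
  u1 = (c.((0 + 0) | (0 + 0)) + (0 + 0 + b.0 + 0 | 0 | (0 + 0))) | (a.0)\{b} :: ··a··> u5, ··b··> u6, ··c··> u7
  u2 = 0 | (a.(a.0)\{b} + c.a.0\{b}) :: ··a··> u6, ··c··> u8
  u3 = (0 + 0) | (0 + 0) | (a.(a.0)\{b} + c.a.0\{b}) :: ··a··> u7, ··c··> u9
  u4 = (c.((0 + 0) | (0 + 0)) + (0 + 0 + b.0 + 0 | 0 | (0 + 0))) | a.0\{b} :: ··a··> u5, ··b··> u8, ··c··> u9
  u5 = (c.((0 + 0) | (0 + 0)) + (0 + 0 + b.0 + 0 | 0 | (0 + 0))) | 0\{b} :: ··b··> u10, ··c··> u11
  u6 = 0 | (a.0)\{b} :: ··a··> u10
  u7 = (0 + 0) | (0 + 0) | (a.0)\{b} :: ··a··> u11
  u8 = 0 | a.0\{b} :: ··a··> u10
  u9 = (0 + 0) | (0 + 0) | a.0\{b} :: ··a··> u11
  u10 = 0 | 0\{b} :: deadlocked
  u11 = (0 + 0) | (0 + 0) | 0\{b} :: deadlocked
Q's transition system — 12 states:
  v0 = (c.((0 + 0) | (0 + 0)) + (0 + 0 + b.0 + 0 | 0 | (0 + 0))) | (a.(a.0)\{b} + c.b.0\{b}) :: ··a··> v1, ··b··> v2, ··c··> v3, ··c··> v4
  v1 = (c.((0 + 0) | (0 + 0)) + (0 + 0 + b.0 + 0 | 0 | (0 + 0))) | (a.0)\{b} :: ··a··> v5, ··b··> v6, ··c··> v7
  v2 = 0 | (a.(a.0)\{b} + c.b.0\{b}) :: ··a··> v6, ··c··> v8
  v3 = (0 + 0) | (0 + 0) | (a.(a.0)\{b} + c.b.0\{b}) :: ··a··> v7, ··c··> v9
  v4 = (c.((0 + 0) | (0 + 0)) + (0 + 0 + b.0 + 0 | 0 | (0 + 0))) | b.0\{b} :: ··b··> v5, ··b··> v8, ··c··> v9
  v5 = (c.((0 + 0) | (0 + 0)) + (0 + 0 + b.0 + 0 | 0 | (0 + 0))) | 0\{b} :: ··b··> v10, ··c··> v11
  v6 = 0 | (a.0)\{b} :: ··a··> v10
  v7 = (0 + 0) | (0 + 0) | (a.0)\{b} :: ··a··> v11
  v8 = 0 | b.0\{b} :: ··b··> v10
  v9 = (0 + 0) | (0 + 0) | b.0\{b} :: ··b··> v11
  v10 = 0 | 0\{b} :: deadlocked
  v11 = (0 + 0) | (0 + 0) | 0\{b} :: deadlocked
Partition-refinement fixed point:
  B0 = {u0}
  B1 = {u1, u4, v1}
  B2 = {u6, u7, u8, u9, v6, v7}
  B3 = {u10, u11, v10, v11}
  B4 = {u5, v5}
  B5 = {u2, u3}
  B6 = {v0}
  B7 = {v2, v3}
  B8 = {v8, v9}
  B9 = {v4}
u0 ∈ B0, v0 ∈ B6 → different blocks

not bisimilar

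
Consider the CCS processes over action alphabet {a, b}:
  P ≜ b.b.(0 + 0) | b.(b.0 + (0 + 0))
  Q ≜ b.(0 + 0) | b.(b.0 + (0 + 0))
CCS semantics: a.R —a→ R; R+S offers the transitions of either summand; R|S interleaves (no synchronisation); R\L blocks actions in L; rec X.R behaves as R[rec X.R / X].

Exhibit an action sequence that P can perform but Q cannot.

P's transition system — 9 states:
  p0 = b.b.(0 + 0) | b.(b.0 + (0 + 0)) | =b=> p1, =b=> p2
  p1 = b.(0 + 0) | b.(b.0 + (0 + 0)) | =b=> p3, =b=> p4
  p2 = b.b.(0 + 0) | (b.0 + (0 + 0)) | =b=> p4, =b=> p5
  p3 = (0 + 0) | b.(b.0 + (0 + 0)) | =b=> p6
  p4 = b.(0 + 0) | (b.0 + (0 + 0)) | =b=> p6, =b=> p7
  p5 = b.b.(0 + 0) | 0 | =b=> p7
  p6 = (0 + 0) | (b.0 + (0 + 0)) | =b=> p8
  p7 = b.(0 + 0) | 0 | =b=> p8
  p8 = (0 + 0) | 0 | (no moves)
Q's transition system — 6 states:
  q0 = b.(0 + 0) | b.(b.0 + (0 + 0)) | =b=> q1, =b=> q2
  q1 = (0 + 0) | b.(b.0 + (0 + 0)) | =b=> q3
  q2 = b.(0 + 0) | (b.0 + (0 + 0)) | =b=> q3, =b=> q4
  q3 = (0 + 0) | (b.0 + (0 + 0)) | =b=> q5
  q4 = b.(0 + 0) | 0 | =b=> q5
  q5 = (0 + 0) | 0 | (no moves)
Executing bbbb from P (initial set {p0}):
  step 1 (b): {p1, p2}
  step 2 (b): {p3, p4, p5}
  step 3 (b): {p6, p7}
  step 4 (b): {p8}
  ✓ P
Executing bbbb from Q (initial set {q0}):
  step 1 (b): {q1, q2}
  step 2 (b): {q3, q4}
  step 3 (b): {q5}
  step 4 (b): ∅ (Q stuck)

bbbb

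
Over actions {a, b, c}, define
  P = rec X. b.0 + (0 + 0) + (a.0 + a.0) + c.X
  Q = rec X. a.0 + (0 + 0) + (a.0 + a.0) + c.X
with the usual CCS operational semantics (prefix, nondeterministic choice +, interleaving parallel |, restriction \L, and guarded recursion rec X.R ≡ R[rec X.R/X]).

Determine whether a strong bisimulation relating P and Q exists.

P's transition system — 2 states:
  s0 = rec X. b.0 + (0 + 0) + (a.0 + a.0) + c.X → --a--▸ s1, --b--▸ s1, --c--▸ s0
  s1 = 0 → deadlocked
Q's transition system — 2 states:
  t0 = rec X. a.0 + (0 + 0) + (a.0 + a.0) + c.X → --a--▸ t1, --c--▸ t0
  t1 = 0 → deadlocked
Partition-refinement fixed point:
  B0 = {s0}
  B1 = {s1, t1}
  B2 = {t0}
s0 ∈ B0, t0 ∈ B2 → different blocks

not bisimilar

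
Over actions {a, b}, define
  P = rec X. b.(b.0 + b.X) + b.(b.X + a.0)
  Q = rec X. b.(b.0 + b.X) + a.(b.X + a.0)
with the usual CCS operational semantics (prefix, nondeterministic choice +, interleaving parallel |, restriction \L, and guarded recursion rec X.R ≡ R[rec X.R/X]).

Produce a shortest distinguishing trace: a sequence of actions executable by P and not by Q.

ba

P's transition system — 4 states:
  p0 = rec X. b.(b.0 + b.X) + b.(b.X + a.0) :: --b--▸ p1, --b--▸ p2
  p1 = b.(rec X. b.(b.0 + b.X) + b.(b.X + a.0)) + a.0 :: --a--▸ p3, --b--▸ p0
  p2 = b.0 + b.(rec X. b.(b.0 + b.X) + b.(b.X + a.0)) :: --b--▸ p0, --b--▸ p3
  p3 = 0 :: ·
Q's transition system — 4 states:
  q0 = rec X. b.(b.0 + b.X) + a.(b.X + a.0) :: --a--▸ q1, --b--▸ q2
  q1 = b.(rec X. b.(b.0 + b.X) + a.(b.X + a.0)) + a.0 :: --a--▸ q3, --b--▸ q0
  q2 = b.0 + b.(rec X. b.(b.0 + b.X) + a.(b.X + a.0)) :: --b--▸ q0, --b--▸ q3
  q3 = 0 :: ·
Trace ⟨ba⟩ through P, begin at {p0}:
  after b @ step 1: {p1, p2}
  after a @ step 2: {p3}
  P completes σ.
Trace ⟨ba⟩ through Q, begin at {q0}:
  after b @ step 1: {q2}
  after a @ step 2: ∅ (Q stuck)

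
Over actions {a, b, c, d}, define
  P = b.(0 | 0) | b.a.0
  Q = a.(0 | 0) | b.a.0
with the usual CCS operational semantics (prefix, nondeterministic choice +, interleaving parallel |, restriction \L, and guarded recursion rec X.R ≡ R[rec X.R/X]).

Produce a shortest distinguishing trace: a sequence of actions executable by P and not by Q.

Reachable graph of P (6 states):
  p0 = b.(0 | 0) | b.a.0 | —b→ p1, —b→ p2
  p1 = 0 | 0 | b.a.0 | —b→ p3
  p2 = b.(0 | 0) | a.0 | —a→ p4, —b→ p3
  p3 = 0 | 0 | a.0 | —a→ p5
  p4 = b.(0 | 0) | 0 | —b→ p5
  p5 = 0 | 0 | 0 | deadlocked
Reachable graph of Q (6 states):
  q0 = a.(0 | 0) | b.a.0 | —a→ q1, —b→ q2
  q1 = 0 | 0 | b.a.0 | —b→ q3
  q2 = a.(0 | 0) | a.0 | —a→ q3, —a→ q4
  q3 = 0 | 0 | a.0 | —a→ q5
  q4 = a.(0 | 0) | 0 | —a→ q5
  q5 = 0 | 0 | 0 | deadlocked
Trace ⟨bb⟩ through P, begin at {p0}:
  after b @ step 1: {p1, p2}
  after b @ step 2: {p3}
  ✓ P
Trace ⟨bb⟩ through Q, begin at {q0}:
  after b @ step 1: {q2}
  after b @ step 2: ∅ (Q stuck)

bb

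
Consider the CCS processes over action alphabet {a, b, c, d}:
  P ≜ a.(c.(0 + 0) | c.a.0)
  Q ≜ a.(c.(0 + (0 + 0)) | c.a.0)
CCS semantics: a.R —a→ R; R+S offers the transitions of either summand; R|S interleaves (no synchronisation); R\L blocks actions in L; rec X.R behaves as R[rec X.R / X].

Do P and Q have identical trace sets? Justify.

trace-equivalent

LTS(P): 7 reachable states
  u0 = a.(c.(0 + 0) | c.a.0) | ··a··> u1
  u1 = c.(0 + 0) | c.a.0 | ··c··> u2, ··c··> u3
  u2 = (0 + 0) | c.a.0 | ··c··> u4
  u3 = c.(0 + 0) | a.0 | ··a··> u5, ··c··> u4
  u4 = (0 + 0) | a.0 | ··a··> u6
  u5 = c.(0 + 0) | 0 | ··c··> u6
  u6 = (0 + 0) | 0 | deadlocked
LTS(Q): 7 reachable states
  v0 = a.(c.(0 + (0 + 0)) | c.a.0) | ··a··> v1
  v1 = c.(0 + (0 + 0)) | c.a.0 | ··c··> v2, ··c··> v3
  v2 = (0 + (0 + 0)) | c.a.0 | ··c··> v4
  v3 = c.(0 + (0 + 0)) | a.0 | ··a··> v5, ··c··> v4
  v4 = (0 + (0 + 0)) | a.0 | ··a··> v6
  v5 = c.(0 + (0 + 0)) | 0 | ··c··> v6
  v6 = (0 + (0 + 0)) | 0 | deadlocked
Partition-refinement fixed point:
  B0 = {u0, v0}
  B1 = {u1, v1}
  B2 = {u2, v2}
  B3 = {u4, v4}
  B4 = {u6, v6}
  B5 = {u3, v3}
  B6 = {u5, v5}
u0 ∈ B0, v0 ∈ B0 → same block
Bisimilar ⇒ trace-equivalent.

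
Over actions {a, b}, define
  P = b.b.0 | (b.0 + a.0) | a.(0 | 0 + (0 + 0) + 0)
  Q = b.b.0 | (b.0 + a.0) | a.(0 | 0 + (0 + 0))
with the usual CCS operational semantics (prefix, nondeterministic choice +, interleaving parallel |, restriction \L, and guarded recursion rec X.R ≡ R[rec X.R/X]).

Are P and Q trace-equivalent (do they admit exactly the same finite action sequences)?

YES

P's transition system — 12 states:
  s0 = b.b.0 | (b.0 + a.0) | a.(0 | 0 + (0 + 0) + 0) | -a-> s1, -a-> s2, -b-> s2, -b-> s3
  s1 = b.b.0 | (b.0 + a.0) | (0 | 0 + (0 + 0) + 0) | -a-> s4, -b-> s4, -b-> s5
  s2 = b.b.0 | 0 | a.(0 | 0 + (0 + 0) + 0) | -a-> s4, -b-> s6
  s3 = b.0 | (b.0 + a.0) | a.(0 | 0 + (0 + 0) + 0) | -a-> s5, -a-> s6, -b-> s6, -b-> s7
  s4 = b.b.0 | 0 | (0 | 0 + (0 + 0) + 0) | -b-> s8
  s5 = b.0 | (b.0 + a.0) | (0 | 0 + (0 + 0) + 0) | -a-> s8, -b-> s8, -b-> s9
  s6 = b.0 | 0 | a.(0 | 0 + (0 + 0) + 0) | -a-> s8, -b-> s10
  s7 = 0 | (b.0 + a.0) | a.(0 | 0 + (0 + 0) + 0) | -a-> s10, -a-> s9, -b-> s10
  s8 = b.0 | 0 | (0 | 0 + (0 + 0) + 0) | -b-> s11
  s9 = 0 | (b.0 + a.0) | (0 | 0 + (0 + 0) + 0) | -a-> s11, -b-> s11
  s10 = 0 | 0 | a.(0 | 0 + (0 + 0) + 0) | -a-> s11
  s11 = 0 | 0 | (0 | 0 + (0 + 0) + 0) | deadlocked
Q's transition system — 12 states:
  t0 = b.b.0 | (b.0 + a.0) | a.(0 | 0 + (0 + 0)) | -a-> t1, -a-> t2, -b-> t2, -b-> t3
  t1 = b.b.0 | (b.0 + a.0) | (0 | 0 + (0 + 0)) | -a-> t4, -b-> t4, -b-> t5
  t2 = b.b.0 | 0 | a.(0 | 0 + (0 + 0)) | -a-> t4, -b-> t6
  t3 = b.0 | (b.0 + a.0) | a.(0 | 0 + (0 + 0)) | -a-> t5, -a-> t6, -b-> t6, -b-> t7
  t4 = b.b.0 | 0 | (0 | 0 + (0 + 0)) | -b-> t8
  t5 = b.0 | (b.0 + a.0) | (0 | 0 + (0 + 0)) | -a-> t8, -b-> t8, -b-> t9
  t6 = b.0 | 0 | a.(0 | 0 + (0 + 0)) | -a-> t8, -b-> t10
  t7 = 0 | (b.0 + a.0) | a.(0 | 0 + (0 + 0)) | -a-> t10, -a-> t9, -b-> t10
  t8 = b.0 | 0 | (0 | 0 + (0 + 0)) | -b-> t11
  t9 = 0 | (b.0 + a.0) | (0 | 0 + (0 + 0)) | -a-> t11, -b-> t11
  t10 = 0 | 0 | a.(0 | 0 + (0 + 0)) | -a-> t11
  t11 = 0 | 0 | (0 | 0 + (0 + 0)) | deadlocked
Partition-refinement fixed point:
  B0 = {s0, t0}
  B1 = {s2, t2}
  B2 = {s4, t4}
  B3 = {s8, t8}
  B4 = {s11, t11}
  B5 = {s6, t6}
  B6 = {s10, t10}
  B7 = {s3, t3}
  B8 = {s7, t7}
  B9 = {s9, t9}
  B10 = {s5, t5}
  B11 = {s1, t1}
s0 ∈ B0, t0 ∈ B0 → same block
Bisimilar ⇒ trace-equivalent.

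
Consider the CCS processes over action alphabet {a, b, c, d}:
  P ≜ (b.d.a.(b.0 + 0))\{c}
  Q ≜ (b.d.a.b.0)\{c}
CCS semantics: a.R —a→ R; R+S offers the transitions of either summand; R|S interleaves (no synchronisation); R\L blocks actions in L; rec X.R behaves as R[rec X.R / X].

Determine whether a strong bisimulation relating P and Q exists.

bisimilar

Reachable graph of P (5 states):
  m0 = (b.d.a.(b.0 + 0))\{c} ⊢ —b→ m1
  m1 = (d.a.(b.0 + 0))\{c} ⊢ —d→ m2
  m2 = (a.(b.0 + 0))\{c} ⊢ —a→ m3
  m3 = (b.0 + 0)\{c} ⊢ —b→ m4
  m4 = 0\{c} ⊢ ·
Reachable graph of Q (5 states):
  n0 = (b.d.a.b.0)\{c} ⊢ —b→ n1
  n1 = (d.a.b.0)\{c} ⊢ —d→ n2
  n2 = (a.b.0)\{c} ⊢ —a→ n3
  n3 = (b.0)\{c} ⊢ —b→ n4
  n4 = 0\{c} ⊢ ·
Partition-refinement fixed point:
  B0 = {m0, n0}
  B1 = {m1, n1}
  B2 = {m2, n2}
  B3 = {m3, n3}
  B4 = {m4, n4}
m0 ∈ B0, n0 ∈ B0 → same block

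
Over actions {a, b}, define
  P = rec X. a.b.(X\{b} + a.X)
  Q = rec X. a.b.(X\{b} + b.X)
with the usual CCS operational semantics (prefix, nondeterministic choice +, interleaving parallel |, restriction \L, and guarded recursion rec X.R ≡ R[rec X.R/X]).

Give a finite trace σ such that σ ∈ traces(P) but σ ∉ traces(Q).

Reachable graph of P (4 states):
  s0 = rec X. a.b.(X\{b} + a.X) | ··a··> s1
  s1 = b.((rec X. a.b.(X\{b} + a.X))\{b} + a.(rec X. a.b.(X\{b} + a.X))) | ··b··> s2
  s2 = (rec X. a.b.(X\{b} + a.X))\{b} + a.(rec X. a.b.(X\{b} + a.X)) | ··a··> s0, ··a··> s3
  s3 = (b.((rec X. a.b.(X\{b} + a.X))\{b} + a.(rec X. a.b.(X\{b} + a.X))))\{b} | deadlocked
Reachable graph of Q (4 states):
  t0 = rec X. a.b.(X\{b} + b.X) | ··a··> t1
  t1 = b.((rec X. a.b.(X\{b} + b.X))\{b} + b.(rec X. a.b.(X\{b} + b.X))) | ··b··> t2
  t2 = (rec X. a.b.(X\{b} + b.X))\{b} + b.(rec X. a.b.(X\{b} + b.X)) | ··a··> t3, ··b··> t0
  t3 = (b.((rec X. a.b.(X\{b} + b.X))\{b} + b.(rec X. a.b.(X\{b} + b.X))))\{b} | deadlocked
Executing abaa from P (initial set {s0}):
  after a @ step 1: {s1}
  after b @ step 2: {s2}
  after a @ step 3: {s0, s3}
  after a @ step 4: {s1}
  P completes σ.
Executing abaa from Q (initial set {t0}):
  after a @ step 1: {t1}
  after b @ step 2: {t2}
  after a @ step 3: {t3}
  after a @ step 4: no successor for Q

abaa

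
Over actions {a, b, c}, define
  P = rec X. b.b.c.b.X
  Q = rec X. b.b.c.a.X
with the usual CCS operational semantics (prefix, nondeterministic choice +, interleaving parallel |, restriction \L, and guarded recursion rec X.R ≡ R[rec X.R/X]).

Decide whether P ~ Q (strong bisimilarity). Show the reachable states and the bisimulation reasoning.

Reachable graph of P (4 states):
  m0 = rec X. b.b.c.b.X | =b=> m1
  m1 = b.c.b.(rec X. b.b.c.b.X) | =b=> m2
  m2 = c.b.(rec X. b.b.c.b.X) | =c=> m3
  m3 = b.(rec X. b.b.c.b.X) | =b=> m0
Reachable graph of Q (4 states):
  n0 = rec X. b.b.c.a.X | =b=> n1
  n1 = b.c.a.(rec X. b.b.c.a.X) | =b=> n2
  n2 = c.a.(rec X. b.b.c.a.X) | =c=> n3
  n3 = a.(rec X. b.b.c.a.X) | =a=> n0
Coarsest stable partition (strong bisimilarity classes):
  B0 = {m0}
  B1 = {m1}
  B2 = {m2}
  B3 = {m3}
  B4 = {n0}
  B5 = {n1}
  B6 = {n2}
  B7 = {n3}
m0 ∈ B0, n0 ∈ B4 → different blocks

NO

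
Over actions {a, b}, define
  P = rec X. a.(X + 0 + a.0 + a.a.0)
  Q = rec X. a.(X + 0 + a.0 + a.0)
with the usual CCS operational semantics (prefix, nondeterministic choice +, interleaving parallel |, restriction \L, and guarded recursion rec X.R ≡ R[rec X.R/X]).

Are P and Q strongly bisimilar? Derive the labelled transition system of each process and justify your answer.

not bisimilar

P's transition system — 4 states:
  m0 = rec X. a.(X + 0 + a.0 + a.a.0) → ··a··> m1
  m1 = (rec X. a.(X + 0 + a.0 + a.a.0)) + 0 + a.0 + a.a.0 → ··a··> m1, ··a··> m2, ··a··> m3
  m2 = 0 → stopped
  m3 = a.0 → ··a··> m2
Q's transition system — 3 states:
  n0 = rec X. a.(X + 0 + a.0 + a.0) → ··a··> n1
  n1 = (rec X. a.(X + 0 + a.0 + a.0)) + 0 + a.0 + a.0 → ··a··> n1, ··a··> n2
  n2 = 0 → stopped
Coarsest stable partition (strong bisimilarity classes):
  B0 = {m0}
  B1 = {m1}
  B2 = {m2, n2}
  B3 = {m3}
  B4 = {n0}
  B5 = {n1}
m0 ∈ B0, n0 ∈ B4 → different blocks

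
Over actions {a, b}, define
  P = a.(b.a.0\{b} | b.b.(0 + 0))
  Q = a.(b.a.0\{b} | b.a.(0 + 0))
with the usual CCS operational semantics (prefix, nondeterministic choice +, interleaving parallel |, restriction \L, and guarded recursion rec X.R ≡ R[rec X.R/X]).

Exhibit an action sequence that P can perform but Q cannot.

Reachable graph of P (10 states):
  p0 = a.(b.a.0\{b} | b.b.(0 + 0)) ⊢ --a--▸ p1
  p1 = b.a.0\{b} | b.b.(0 + 0) ⊢ --b--▸ p2, --b--▸ p3
  p2 = a.0\{b} | b.b.(0 + 0) ⊢ --a--▸ p4, --b--▸ p5
  p3 = b.a.0\{b} | b.(0 + 0) ⊢ --b--▸ p5, --b--▸ p6
  p4 = 0\{b} | b.b.(0 + 0) ⊢ --b--▸ p7
  p5 = a.0\{b} | b.(0 + 0) ⊢ --a--▸ p7, --b--▸ p8
  p6 = b.a.0\{b} | (0 + 0) ⊢ --b--▸ p8
  p7 = 0\{b} | b.(0 + 0) ⊢ --b--▸ p9
  p8 = a.0\{b} | (0 + 0) ⊢ --a--▸ p9
  p9 = 0\{b} | (0 + 0) ⊢ (no moves)
Reachable graph of Q (10 states):
  q0 = a.(b.a.0\{b} | b.a.(0 + 0)) ⊢ --a--▸ q1
  q1 = b.a.0\{b} | b.a.(0 + 0) ⊢ --b--▸ q2, --b--▸ q3
  q2 = a.0\{b} | b.a.(0 + 0) ⊢ --a--▸ q4, --b--▸ q5
  q3 = b.a.0\{b} | a.(0 + 0) ⊢ --a--▸ q6, --b--▸ q5
  q4 = 0\{b} | b.a.(0 + 0) ⊢ --b--▸ q7
  q5 = a.0\{b} | a.(0 + 0) ⊢ --a--▸ q7, --a--▸ q8
  q6 = b.a.0\{b} | (0 + 0) ⊢ --b--▸ q8
  q7 = 0\{b} | a.(0 + 0) ⊢ --a--▸ q9
  q8 = a.0\{b} | (0 + 0) ⊢ --a--▸ q9
  q9 = 0\{b} | (0 + 0) ⊢ (no moves)
Executing abbb from P (initial set {p0}):
  [1] a ⇒ {p1}
  [2] b ⇒ {p2, p3}
  [3] b ⇒ {p5, p6}
  [4] b ⇒ {p8}
  ✓ P
Executing abbb from Q (initial set {q0}):
  [1] a ⇒ {q1}
  [2] b ⇒ {q2, q3}
  [3] b ⇒ {q5}
  [4] b ⇒ no successor for Q

abbb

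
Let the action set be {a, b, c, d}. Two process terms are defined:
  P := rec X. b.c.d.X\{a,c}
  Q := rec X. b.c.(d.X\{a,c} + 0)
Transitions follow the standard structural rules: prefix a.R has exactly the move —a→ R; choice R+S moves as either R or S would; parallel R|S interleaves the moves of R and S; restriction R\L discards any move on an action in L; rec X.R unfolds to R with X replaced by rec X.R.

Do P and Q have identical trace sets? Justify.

YES

P's transition system — 5 states:
  s0 = rec X. b.c.d.X\{a,c} has moves ··b··> s1
  s1 = c.d.(rec X. b.c.d.X\{a,c})\{a,c} has moves ··c··> s2
  s2 = d.(rec X. b.c.d.X\{a,c})\{a,c} has moves ··d··> s3
  s3 = (rec X. b.c.d.X\{a,c})\{a,c} has moves ··b··> s4
  s4 = (c.d.(rec X. b.c.d.X\{a,c})\{a,c})\{a,c} has moves deadlocked
Q's transition system — 5 states:
  t0 = rec X. b.c.(d.X\{a,c} + 0) has moves ··b··> t1
  t1 = c.(d.(rec X. b.c.(d.X\{a,c} + 0))\{a,c} + 0) has moves ··c··> t2
  t2 = d.(rec X. b.c.(d.X\{a,c} + 0))\{a,c} + 0 has moves ··d··> t3
  t3 = (rec X. b.c.(d.X\{a,c} + 0))\{a,c} has moves ··b··> t4
  t4 = (c.(d.(rec X. b.c.(d.X\{a,c} + 0))\{a,c} + 0))\{a,c} has moves deadlocked
Coarsest stable partition (strong bisimilarity classes):
  B0 = {s0, t0}
  B1 = {s1, t1}
  B2 = {s2, t2}
  B3 = {s3, t3}
  B4 = {s4, t4}
s0 ∈ B0, t0 ∈ B0 → same block
Bisimilar ⇒ trace-equivalent.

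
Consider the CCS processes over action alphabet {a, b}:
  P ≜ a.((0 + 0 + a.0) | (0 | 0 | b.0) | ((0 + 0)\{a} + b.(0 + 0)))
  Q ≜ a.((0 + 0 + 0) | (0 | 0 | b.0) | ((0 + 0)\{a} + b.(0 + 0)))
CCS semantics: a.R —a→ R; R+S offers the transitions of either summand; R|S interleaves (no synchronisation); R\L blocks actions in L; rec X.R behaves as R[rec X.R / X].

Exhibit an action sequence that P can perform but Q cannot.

aa

Reachable graph of P (9 states):
  s0 = a.((0 + 0 + a.0) | (0 | 0 | b.0) | ((0 + 0)\{a} + b.(0 + 0))) | -a-> s1
  s1 = (0 + 0 + a.0) | (0 | 0 | b.0) | ((0 + 0)\{a} + b.(0 + 0)) | -a-> s2, -b-> s3, -b-> s4
  s2 = 0 | (0 | 0 | b.0) | ((0 + 0)\{a} + b.(0 + 0)) | -b-> s5, -b-> s6
  s3 = (0 + 0 + a.0) | (0 | 0 | 0) | ((0 + 0)\{a} + b.(0 + 0)) | -a-> s5, -b-> s7
  s4 = (0 + 0 + a.0) | (0 | 0 | b.0) | (0 + 0) | -a-> s6, -b-> s7
  s5 = 0 | (0 | 0 | 0) | ((0 + 0)\{a} + b.(0 + 0)) | -b-> s8
  s6 = 0 | (0 | 0 | b.0) | (0 + 0) | -b-> s8
  s7 = (0 + 0 + a.0) | (0 | 0 | 0) | (0 + 0) | -a-> s8
  s8 = 0 | (0 | 0 | 0) | (0 + 0) | (no moves)
Reachable graph of Q (5 states):
  t0 = a.((0 + 0 + 0) | (0 | 0 | b.0) | ((0 + 0)\{a} + b.(0 + 0))) | -a-> t1
  t1 = (0 + 0 + 0) | (0 | 0 | b.0) | ((0 + 0)\{a} + b.(0 + 0)) | -b-> t2, -b-> t3
  t2 = (0 + 0 + 0) | (0 | 0 | 0) | ((0 + 0)\{a} + b.(0 + 0)) | -b-> t4
  t3 = (0 + 0 + 0) | (0 | 0 | b.0) | (0 + 0) | -b-> t4
  t4 = (0 + 0 + 0) | (0 | 0 | 0) | (0 + 0) | (no moves)
Trace ⟨aa⟩ through P, begin at {s0}:
  [1] a ⇒ {s1}
  [2] a ⇒ {s2}
  P completes σ.
Trace ⟨aa⟩ through Q, begin at {t0}:
  [1] a ⇒ {t1}
  [2] a ⇒ ∅  — Q cannot continue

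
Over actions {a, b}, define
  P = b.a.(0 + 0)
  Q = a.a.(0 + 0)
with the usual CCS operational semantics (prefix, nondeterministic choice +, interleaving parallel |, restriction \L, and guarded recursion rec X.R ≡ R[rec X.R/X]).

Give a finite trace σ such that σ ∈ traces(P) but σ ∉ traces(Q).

P's transition system — 3 states:
  u0 = b.a.(0 + 0) has moves -b-> u1
  u1 = a.(0 + 0) has moves -a-> u2
  u2 = 0 + 0 has moves deadlocked
Q's transition system — 3 states:
  v0 = a.a.(0 + 0) has moves -a-> v1
  v1 = a.(0 + 0) has moves -a-> v2
  v2 = 0 + 0 has moves deadlocked
Run σ = ⟨b⟩ on P: start {u0}
  [1] b ⇒ {u1}
  ✓ P
Run σ = ⟨b⟩ on Q: start {v0}
  [1] b ⇒ ∅  — Q cannot continue

b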